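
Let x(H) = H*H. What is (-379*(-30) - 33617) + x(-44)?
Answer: -20311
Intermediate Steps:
x(H) = H²
(-379*(-30) - 33617) + x(-44) = (-379*(-30) - 33617) + (-44)² = (11370 - 33617) + 1936 = -22247 + 1936 = -20311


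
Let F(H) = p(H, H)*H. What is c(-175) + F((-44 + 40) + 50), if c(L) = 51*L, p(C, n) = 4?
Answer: -8741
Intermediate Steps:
F(H) = 4*H
c(-175) + F((-44 + 40) + 50) = 51*(-175) + 4*((-44 + 40) + 50) = -8925 + 4*(-4 + 50) = -8925 + 4*46 = -8925 + 184 = -8741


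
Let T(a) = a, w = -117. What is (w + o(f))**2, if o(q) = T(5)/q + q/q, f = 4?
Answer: 210681/16 ≈ 13168.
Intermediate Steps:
o(q) = 1 + 5/q (o(q) = 5/q + q/q = 5/q + 1 = 1 + 5/q)
(w + o(f))**2 = (-117 + (5 + 4)/4)**2 = (-117 + (1/4)*9)**2 = (-117 + 9/4)**2 = (-459/4)**2 = 210681/16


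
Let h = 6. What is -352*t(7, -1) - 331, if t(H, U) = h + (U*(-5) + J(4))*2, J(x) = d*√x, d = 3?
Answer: -10187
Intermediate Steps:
J(x) = 3*√x
t(H, U) = 18 - 10*U (t(H, U) = 6 + (U*(-5) + 3*√4)*2 = 6 + (-5*U + 3*2)*2 = 6 + (-5*U + 6)*2 = 6 + (6 - 5*U)*2 = 6 + (12 - 10*U) = 18 - 10*U)
-352*t(7, -1) - 331 = -352*(18 - 10*(-1)) - 331 = -352*(18 + 10) - 331 = -352*28 - 331 = -9856 - 331 = -10187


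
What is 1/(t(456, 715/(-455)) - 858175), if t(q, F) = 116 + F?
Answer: -7/6006424 ≈ -1.1654e-6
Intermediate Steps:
1/(t(456, 715/(-455)) - 858175) = 1/((116 + 715/(-455)) - 858175) = 1/((116 + 715*(-1/455)) - 858175) = 1/((116 - 11/7) - 858175) = 1/(801/7 - 858175) = 1/(-6006424/7) = -7/6006424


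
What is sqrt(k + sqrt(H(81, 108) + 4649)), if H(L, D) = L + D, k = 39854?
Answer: sqrt(39854 + sqrt(4838)) ≈ 199.81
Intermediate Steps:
H(L, D) = D + L
sqrt(k + sqrt(H(81, 108) + 4649)) = sqrt(39854 + sqrt((108 + 81) + 4649)) = sqrt(39854 + sqrt(189 + 4649)) = sqrt(39854 + sqrt(4838))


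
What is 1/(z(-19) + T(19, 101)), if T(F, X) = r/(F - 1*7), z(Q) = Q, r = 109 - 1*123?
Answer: -6/121 ≈ -0.049587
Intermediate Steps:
r = -14 (r = 109 - 123 = -14)
T(F, X) = -14/(-7 + F) (T(F, X) = -14/(F - 1*7) = -14/(F - 7) = -14/(-7 + F))
1/(z(-19) + T(19, 101)) = 1/(-19 - 14/(-7 + 19)) = 1/(-19 - 14/12) = 1/(-19 - 14*1/12) = 1/(-19 - 7/6) = 1/(-121/6) = -6/121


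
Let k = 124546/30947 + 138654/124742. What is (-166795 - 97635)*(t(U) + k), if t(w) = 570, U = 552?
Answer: -293550317609029750/1930195337 ≈ -1.5208e+8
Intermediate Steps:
k = 9913521235/1930195337 (k = 124546*(1/30947) + 138654*(1/124742) = 124546/30947 + 69327/62371 = 9913521235/1930195337 ≈ 5.1360)
(-166795 - 97635)*(t(U) + k) = (-166795 - 97635)*(570 + 9913521235/1930195337) = -264430*1110124863325/1930195337 = -293550317609029750/1930195337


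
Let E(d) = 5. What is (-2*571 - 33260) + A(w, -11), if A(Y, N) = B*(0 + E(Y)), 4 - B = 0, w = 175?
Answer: -34382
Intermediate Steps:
B = 4 (B = 4 - 1*0 = 4 + 0 = 4)
A(Y, N) = 20 (A(Y, N) = 4*(0 + 5) = 4*5 = 20)
(-2*571 - 33260) + A(w, -11) = (-2*571 - 33260) + 20 = (-1142 - 33260) + 20 = -34402 + 20 = -34382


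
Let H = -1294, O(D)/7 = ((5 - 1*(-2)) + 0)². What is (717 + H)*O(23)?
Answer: -197911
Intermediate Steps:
O(D) = 343 (O(D) = 7*((5 - 1*(-2)) + 0)² = 7*((5 + 2) + 0)² = 7*(7 + 0)² = 7*7² = 7*49 = 343)
(717 + H)*O(23) = (717 - 1294)*343 = -577*343 = -197911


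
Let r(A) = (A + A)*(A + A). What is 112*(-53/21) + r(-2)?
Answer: -800/3 ≈ -266.67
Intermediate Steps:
r(A) = 4*A² (r(A) = (2*A)*(2*A) = 4*A²)
112*(-53/21) + r(-2) = 112*(-53/21) + 4*(-2)² = 112*(-53*1/21) + 4*4 = 112*(-53/21) + 16 = -848/3 + 16 = -800/3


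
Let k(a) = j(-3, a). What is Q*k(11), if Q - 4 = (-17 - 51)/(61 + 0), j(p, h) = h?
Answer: 1936/61 ≈ 31.738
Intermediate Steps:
k(a) = a
Q = 176/61 (Q = 4 + (-17 - 51)/(61 + 0) = 4 - 68/61 = 176/61 ≈ 2.8852)
Q*k(11) = (176/61)*11 = 1936/61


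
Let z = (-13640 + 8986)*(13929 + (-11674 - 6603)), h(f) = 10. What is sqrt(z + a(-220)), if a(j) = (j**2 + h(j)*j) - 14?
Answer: 11*sqrt(167618) ≈ 4503.5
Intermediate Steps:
a(j) = -14 + j**2 + 10*j (a(j) = (j**2 + 10*j) - 14 = -14 + j**2 + 10*j)
z = 20235592 (z = -4654*(13929 - 18277) = -4654*(-4348) = 20235592)
sqrt(z + a(-220)) = sqrt(20235592 + (-14 + (-220)**2 + 10*(-220))) = sqrt(20235592 + (-14 + 48400 - 2200)) = sqrt(20235592 + 46186) = sqrt(20281778) = 11*sqrt(167618)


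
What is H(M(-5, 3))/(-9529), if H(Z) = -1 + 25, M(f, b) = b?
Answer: -24/9529 ≈ -0.0025186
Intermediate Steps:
H(Z) = 24
H(M(-5, 3))/(-9529) = 24/(-9529) = 24*(-1/9529) = -24/9529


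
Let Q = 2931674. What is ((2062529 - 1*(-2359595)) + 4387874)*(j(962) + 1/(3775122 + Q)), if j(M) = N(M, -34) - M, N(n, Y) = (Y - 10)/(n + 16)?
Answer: -4632803684436015083/546603874 ≈ -8.4756e+9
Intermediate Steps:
N(n, Y) = (-10 + Y)/(16 + n)
j(M) = -M - 44/(16 + M) (j(M) = (-10 - 34)/(16 + M) - M = -44/(16 + M) - M = -M - 44/(16 + M))
((2062529 - 1*(-2359595)) + 4387874)*(j(962) + 1/(3775122 + Q)) = ((2062529 - 1*(-2359595)) + 4387874)*((-44 - 1*962*(16 + 962))/(16 + 962) + 1/(3775122 + 2931674)) = ((2062529 + 2359595) + 4387874)*((-44 - 1*962*978)/978 + 1/6706796) = (4422124 + 4387874)*((-44 - 940836)/978 + 1/6706796) = 8809998*((1/978)*(-940880) + 1/6706796) = 8809998*(-470440/489 + 1/6706796) = 8809998*(-3155145109751/3279623244) = -4632803684436015083/546603874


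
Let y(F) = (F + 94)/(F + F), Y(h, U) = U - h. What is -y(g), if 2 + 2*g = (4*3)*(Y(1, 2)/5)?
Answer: -471/2 ≈ -235.50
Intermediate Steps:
g = ⅕ (g = -1 + ((4*3)*((2 - 1*1)/5))/2 = -1 + (12*((2 - 1)*(⅕)))/2 = -1 + (12*(1*(⅕)))/2 = -1 + (12*(⅕))/2 = -1 + (½)*(12/5) = -1 + 6/5 = ⅕ ≈ 0.20000)
y(F) = (94 + F)/(2*F) (y(F) = (94 + F)/((2*F)) = (94 + F)*(1/(2*F)) = (94 + F)/(2*F))
-y(g) = -(94 + ⅕)/(2*⅕) = -5*471/(2*5) = -1*471/2 = -471/2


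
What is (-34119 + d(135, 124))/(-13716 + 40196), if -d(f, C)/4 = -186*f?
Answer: 66321/26480 ≈ 2.5046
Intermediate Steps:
d(f, C) = 744*f (d(f, C) = -(-744)*f = 744*f)
(-34119 + d(135, 124))/(-13716 + 40196) = (-34119 + 744*135)/(-13716 + 40196) = (-34119 + 100440)/26480 = 66321*(1/26480) = 66321/26480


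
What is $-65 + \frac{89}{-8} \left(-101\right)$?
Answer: $\frac{8469}{8} \approx 1058.6$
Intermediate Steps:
$-65 + \frac{89}{-8} \left(-101\right) = -65 + 89 \left(- \frac{1}{8}\right) \left(-101\right) = -65 - - \frac{8989}{8} = -65 + \frac{8989}{8} = \frac{8469}{8}$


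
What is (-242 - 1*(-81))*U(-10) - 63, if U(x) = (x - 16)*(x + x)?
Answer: -83783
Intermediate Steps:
U(x) = 2*x*(-16 + x) (U(x) = (-16 + x)*(2*x) = 2*x*(-16 + x))
(-242 - 1*(-81))*U(-10) - 63 = (-242 - 1*(-81))*(2*(-10)*(-16 - 10)) - 63 = (-242 + 81)*(2*(-10)*(-26)) - 63 = -161*520 - 63 = -83720 - 63 = -83783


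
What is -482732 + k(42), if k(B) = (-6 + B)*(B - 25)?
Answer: -482120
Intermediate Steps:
k(B) = (-25 + B)*(-6 + B) (k(B) = (-6 + B)*(-25 + B) = (-25 + B)*(-6 + B))
-482732 + k(42) = -482732 + (150 + 42**2 - 31*42) = -482732 + (150 + 1764 - 1302) = -482732 + 612 = -482120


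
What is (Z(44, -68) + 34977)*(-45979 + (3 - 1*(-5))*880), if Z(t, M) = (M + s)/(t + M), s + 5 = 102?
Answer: -32686136441/24 ≈ -1.3619e+9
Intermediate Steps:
s = 97 (s = -5 + 102 = 97)
Z(t, M) = (97 + M)/(M + t) (Z(t, M) = (M + 97)/(t + M) = (97 + M)/(M + t))
(Z(44, -68) + 34977)*(-45979 + (3 - 1*(-5))*880) = ((97 - 68)/(-68 + 44) + 34977)*(-45979 + (3 - 1*(-5))*880) = (29/(-24) + 34977)*(-45979 + (3 + 5)*880) = (-1/24*29 + 34977)*(-45979 + 8*880) = (-29/24 + 34977)*(-45979 + 7040) = (839419/24)*(-38939) = -32686136441/24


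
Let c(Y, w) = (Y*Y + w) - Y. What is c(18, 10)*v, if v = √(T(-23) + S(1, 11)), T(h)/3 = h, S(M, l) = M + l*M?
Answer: 316*I*√57 ≈ 2385.7*I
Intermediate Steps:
c(Y, w) = w + Y² - Y (c(Y, w) = (Y² + w) - Y = (w + Y²) - Y = w + Y² - Y)
S(M, l) = M + M*l
T(h) = 3*h
v = I*√57 (v = √(3*(-23) + 1*(1 + 11)) = √(-69 + 1*12) = √(-69 + 12) = √(-57) = I*√57 ≈ 7.5498*I)
c(18, 10)*v = (10 + 18² - 1*18)*(I*√57) = (10 + 324 - 18)*(I*√57) = 316*(I*√57) = 316*I*√57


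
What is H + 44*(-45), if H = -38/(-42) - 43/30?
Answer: -138637/70 ≈ -1980.5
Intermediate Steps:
H = -37/70 (H = -38*(-1/42) - 43*1/30 = 19/21 - 43/30 = -37/70 ≈ -0.52857)
H + 44*(-45) = -37/70 + 44*(-45) = -37/70 - 1980 = -138637/70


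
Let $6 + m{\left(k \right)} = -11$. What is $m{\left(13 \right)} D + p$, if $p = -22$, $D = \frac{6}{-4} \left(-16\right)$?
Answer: $-430$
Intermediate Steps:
$D = 24$ ($D = 6 \left(- \frac{1}{4}\right) \left(-16\right) = \left(- \frac{3}{2}\right) \left(-16\right) = 24$)
$m{\left(k \right)} = -17$ ($m{\left(k \right)} = -6 - 11 = -17$)
$m{\left(13 \right)} D + p = \left(-17\right) 24 - 22 = -408 - 22 = -430$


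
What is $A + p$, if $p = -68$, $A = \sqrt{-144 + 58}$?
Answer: $-68 + i \sqrt{86} \approx -68.0 + 9.2736 i$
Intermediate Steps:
$A = i \sqrt{86}$ ($A = \sqrt{-86} = i \sqrt{86} \approx 9.2736 i$)
$A + p = i \sqrt{86} - 68 = -68 + i \sqrt{86}$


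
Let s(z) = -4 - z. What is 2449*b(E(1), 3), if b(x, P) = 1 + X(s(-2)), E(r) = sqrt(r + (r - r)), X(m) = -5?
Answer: -9796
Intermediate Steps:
E(r) = sqrt(r) (E(r) = sqrt(r + 0) = sqrt(r))
b(x, P) = -4 (b(x, P) = 1 - 5 = -4)
2449*b(E(1), 3) = 2449*(-4) = -9796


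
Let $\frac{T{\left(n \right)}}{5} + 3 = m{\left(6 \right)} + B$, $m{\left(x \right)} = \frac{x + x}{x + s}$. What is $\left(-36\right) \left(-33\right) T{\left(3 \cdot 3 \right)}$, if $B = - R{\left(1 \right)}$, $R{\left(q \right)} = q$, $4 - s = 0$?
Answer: $-16632$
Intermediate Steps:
$s = 4$ ($s = 4 - 0 = 4 + 0 = 4$)
$m{\left(x \right)} = \frac{2 x}{4 + x}$ ($m{\left(x \right)} = \frac{x + x}{x + 4} = \frac{2 x}{4 + x}$)
$B = -1$ ($B = \left(-1\right) 1 = -1$)
$T{\left(n \right)} = -14$ ($T{\left(n \right)} = -15 + 5 \left(2 \cdot 6 \frac{1}{4 + 6} - 1\right) = -15 + 5 \left(2 \cdot 6 \cdot \frac{1}{10} - 1\right) = -15 + 5 \left(\frac{6}{5} - 1\right) = -15 + 5 \cdot \frac{1}{5} = -15 + 1 = -14$)
$\left(-36\right) \left(-33\right) T{\left(3 \cdot 3 \right)} = \left(-36\right) \left(-33\right) \left(-14\right) = 1188 \left(-14\right) = -16632$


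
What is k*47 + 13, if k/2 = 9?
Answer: 859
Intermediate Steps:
k = 18 (k = 2*9 = 18)
k*47 + 13 = 18*47 + 13 = 846 + 13 = 859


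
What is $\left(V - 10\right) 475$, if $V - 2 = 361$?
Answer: $167675$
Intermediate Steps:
$V = 363$ ($V = 2 + 361 = 363$)
$\left(V - 10\right) 475 = \left(363 - 10\right) 475 = 353 \cdot 475 = 167675$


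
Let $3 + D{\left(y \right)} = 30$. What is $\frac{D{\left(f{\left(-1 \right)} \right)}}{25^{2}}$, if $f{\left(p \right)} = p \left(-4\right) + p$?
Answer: $\frac{27}{625} \approx 0.0432$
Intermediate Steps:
$f{\left(p \right)} = - 3 p$ ($f{\left(p \right)} = - 4 p + p = - 3 p$)
$D{\left(y \right)} = 27$ ($D{\left(y \right)} = -3 + 30 = 27$)
$\frac{D{\left(f{\left(-1 \right)} \right)}}{25^{2}} = \frac{27}{25^{2}} = \frac{27}{625}$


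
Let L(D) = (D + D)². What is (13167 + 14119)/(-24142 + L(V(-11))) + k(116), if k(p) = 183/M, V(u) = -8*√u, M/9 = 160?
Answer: -636269/718880 ≈ -0.88508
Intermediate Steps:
M = 1440 (M = 9*160 = 1440)
k(p) = 61/480 (k(p) = 183/1440 = 183*(1/1440) = 61/480)
L(D) = 4*D² (L(D) = (2*D)² = 4*D²)
(13167 + 14119)/(-24142 + L(V(-11))) + k(116) = (13167 + 14119)/(-24142 + 4*(-8*I*√11)²) + 61/480 = 27286/(-24142 + 4*(-8*I*√11)²) + 61/480 = 27286/(-24142 + 4*(-704)) + 61/480 = 27286/(-24142 - 2816) + 61/480 = 27286/(-26958) + 61/480 = 27286*(-1/26958) + 61/480 = -13643/13479 + 61/480 = -636269/718880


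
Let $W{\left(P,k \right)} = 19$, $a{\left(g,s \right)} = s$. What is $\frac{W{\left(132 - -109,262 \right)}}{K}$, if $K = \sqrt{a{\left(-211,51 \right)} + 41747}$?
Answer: $\frac{19 \sqrt{41798}}{41798} \approx 0.092934$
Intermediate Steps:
$K = \sqrt{41798}$ ($K = \sqrt{51 + 41747} = \sqrt{41798} \approx 204.45$)
$\frac{W{\left(132 - -109,262 \right)}}{K} = \frac{19}{\sqrt{41798}} = 19 \frac{\sqrt{41798}}{41798} = \frac{19 \sqrt{41798}}{41798}$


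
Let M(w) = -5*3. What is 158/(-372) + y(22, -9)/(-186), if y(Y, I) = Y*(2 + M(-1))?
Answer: 69/62 ≈ 1.1129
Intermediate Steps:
M(w) = -15
y(Y, I) = -13*Y (y(Y, I) = Y*(2 - 15) = Y*(-13) = -13*Y)
158/(-372) + y(22, -9)/(-186) = 158/(-372) - 13*22/(-186) = 158*(-1/372) - 286*(-1/186) = -79/186 + 143/93 = 69/62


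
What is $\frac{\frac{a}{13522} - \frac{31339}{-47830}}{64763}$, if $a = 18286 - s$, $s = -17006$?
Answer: $\frac{1055891159}{20942970214690} \approx 5.0417 \cdot 10^{-5}$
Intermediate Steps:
$a = 35292$ ($a = 18286 - -17006 = 18286 + 17006 = 35292$)
$\frac{\frac{a}{13522} - \frac{31339}{-47830}}{64763} = \frac{\frac{35292}{13522} - \frac{31339}{-47830}}{64763} = \left(35292 \cdot \frac{1}{13522} - - \frac{31339}{47830}\right) \frac{1}{64763} = \left(\frac{17646}{6761} + \frac{31339}{47830}\right) \frac{1}{64763} = \frac{1055891159}{323378630} \cdot \frac{1}{64763} = \frac{1055891159}{20942970214690}$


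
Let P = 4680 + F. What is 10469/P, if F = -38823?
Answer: -551/1797 ≈ -0.30662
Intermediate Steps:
P = -34143 (P = 4680 - 38823 = -34143)
10469/P = 10469/(-34143) = 10469*(-1/34143) = -551/1797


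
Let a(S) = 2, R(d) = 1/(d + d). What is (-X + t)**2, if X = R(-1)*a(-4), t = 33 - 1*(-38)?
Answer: 5184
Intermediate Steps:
t = 71 (t = 33 + 38 = 71)
R(d) = 1/(2*d)
X = -1 (X = ((1/2)/(-1))*2 = ((1/2)*(-1))*2 = -1/2*2 = -1)
(-X + t)**2 = (-1*(-1) + 71)**2 = (1 + 71)**2 = 72**2 = 5184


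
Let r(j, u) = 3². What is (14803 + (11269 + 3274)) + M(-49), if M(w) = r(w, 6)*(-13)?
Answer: 29229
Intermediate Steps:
r(j, u) = 9
M(w) = -117 (M(w) = 9*(-13) = -117)
(14803 + (11269 + 3274)) + M(-49) = (14803 + (11269 + 3274)) - 117 = (14803 + 14543) - 117 = 29346 - 117 = 29229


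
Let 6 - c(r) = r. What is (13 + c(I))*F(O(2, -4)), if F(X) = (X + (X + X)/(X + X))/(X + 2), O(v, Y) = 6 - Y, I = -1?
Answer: 55/3 ≈ 18.333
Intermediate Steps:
c(r) = 6 - r
F(X) = (1 + X)/(2 + X) (F(X) = (X + (2*X)/((2*X)))/(2 + X) = (X + (2*X)*(1/(2*X)))/(2 + X) = (X + 1)/(2 + X) = (1 + X)/(2 + X))
(13 + c(I))*F(O(2, -4)) = (13 + (6 - 1*(-1)))*((1 + (6 - 1*(-4)))/(2 + (6 - 1*(-4)))) = (13 + (6 + 1))*((1 + (6 + 4))/(2 + (6 + 4))) = (13 + 7)*((1 + 10)/(2 + 10)) = 20*(11/12) = 55/3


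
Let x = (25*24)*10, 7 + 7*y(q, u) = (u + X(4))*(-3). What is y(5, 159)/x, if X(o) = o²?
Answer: -19/1500 ≈ -0.012667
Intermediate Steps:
y(q, u) = -55/7 - 3*u/7 (y(q, u) = -1 + ((u + 4²)*(-3))/7 = -1 + ((u + 16)*(-3))/7 = -1 + ((16 + u)*(-3))/7 = -1 + (-48 - 3*u)/7 = -1 + (-48/7 - 3*u/7) = -55/7 - 3*u/7)
x = 6000 (x = 600*10 = 6000)
y(5, 159)/x = (-55/7 - 3/7*159)/6000 = (-55/7 - 477/7)*(1/6000) = -76*1/6000 = -19/1500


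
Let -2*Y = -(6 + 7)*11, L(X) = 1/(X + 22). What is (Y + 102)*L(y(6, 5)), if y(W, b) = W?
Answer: 347/56 ≈ 6.1964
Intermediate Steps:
L(X) = 1/(22 + X)
Y = 143/2 (Y = -(-1)*(6 + 7)*11/2 = -(-1)*13*11/2 = -(-1)*143/2 = -½*(-143) = 143/2 ≈ 71.500)
(Y + 102)*L(y(6, 5)) = (143/2 + 102)/(22 + 6) = (347/2)/28 = (347/2)*(1/28) = 347/56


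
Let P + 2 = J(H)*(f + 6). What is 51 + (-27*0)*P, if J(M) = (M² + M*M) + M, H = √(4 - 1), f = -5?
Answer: 51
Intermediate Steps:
H = √3 ≈ 1.7320
J(M) = M + 2*M² (J(M) = (M² + M²) + M = 2*M² + M = M + 2*M²)
P = -2 + √3*(1 + 2*√3) (P = -2 + (√3*(1 + 2*√3))*(-5 + 6) = -2 + (√3*(1 + 2*√3))*1 = -2 + √3*(1 + 2*√3) ≈ 5.7320)
51 + (-27*0)*P = 51 + (-27*0)*(4 + √3) = 51 + 0*(4 + √3) = 51 + 0 = 51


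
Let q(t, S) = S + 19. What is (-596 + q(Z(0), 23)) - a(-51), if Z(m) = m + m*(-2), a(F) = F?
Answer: -503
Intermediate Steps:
Z(m) = -m (Z(m) = m - 2*m = -m)
q(t, S) = 19 + S
(-596 + q(Z(0), 23)) - a(-51) = (-596 + (19 + 23)) - 1*(-51) = (-596 + 42) + 51 = -554 + 51 = -503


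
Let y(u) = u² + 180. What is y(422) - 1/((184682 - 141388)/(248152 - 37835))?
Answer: 7717551299/43294 ≈ 1.7826e+5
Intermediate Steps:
y(u) = 180 + u²
y(422) - 1/((184682 - 141388)/(248152 - 37835)) = (180 + 422²) - 1/((184682 - 141388)/(248152 - 37835)) = (180 + 178084) - 1/(43294/210317) = 178264 - 1/(43294*(1/210317)) = 178264 - 1/43294/210317 = 178264 - 1*210317/43294 = 178264 - 210317/43294 = 7717551299/43294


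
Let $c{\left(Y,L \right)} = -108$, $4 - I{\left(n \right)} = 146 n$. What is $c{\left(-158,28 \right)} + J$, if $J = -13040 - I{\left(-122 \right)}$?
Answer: $-30964$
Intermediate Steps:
$I{\left(n \right)} = 4 - 146 n$
$J = -30856$ ($J = -13040 - \left(4 - -17812\right) = -13040 - \left(4 + 17812\right) = -13040 - 17816 = -30856$)
$c{\left(-158,28 \right)} + J = -108 - 30856 = -30964$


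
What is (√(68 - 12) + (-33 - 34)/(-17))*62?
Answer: 4154/17 + 124*√14 ≈ 708.32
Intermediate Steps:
(√(68 - 12) + (-33 - 34)/(-17))*62 = (√56 - 67*(-1/17))*62 = (2*√14 + 67/17)*62 = (67/17 + 2*√14)*62 = 4154/17 + 124*√14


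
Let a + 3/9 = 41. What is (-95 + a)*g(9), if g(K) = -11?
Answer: 1793/3 ≈ 597.67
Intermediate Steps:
a = 122/3 (a = -⅓ + 41 = 122/3 ≈ 40.667)
(-95 + a)*g(9) = (-95 + 122/3)*(-11) = -163/3*(-11) = 1793/3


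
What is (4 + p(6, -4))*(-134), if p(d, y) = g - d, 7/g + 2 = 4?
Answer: -201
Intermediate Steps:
g = 7/2 (g = 7/(-2 + 4) = 7/2 ≈ 3.5000)
p(d, y) = 7/2 - d
(4 + p(6, -4))*(-134) = (4 + (7/2 - 1*6))*(-134) = (4 + (7/2 - 6))*(-134) = (4 - 5/2)*(-134) = (3/2)*(-134) = -201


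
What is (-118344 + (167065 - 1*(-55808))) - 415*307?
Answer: -22876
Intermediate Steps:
(-118344 + (167065 - 1*(-55808))) - 415*307 = (-118344 + (167065 + 55808)) - 127405 = (-118344 + 222873) - 127405 = 104529 - 127405 = -22876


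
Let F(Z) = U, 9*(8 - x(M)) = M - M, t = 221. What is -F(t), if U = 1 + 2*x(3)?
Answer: -17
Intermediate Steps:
x(M) = 8 (x(M) = 8 - (M - M)/9 = 8 - ⅑*0 = 8 + 0 = 8)
U = 17 (U = 1 + 2*8 = 1 + 16 = 17)
F(Z) = 17
-F(t) = -1*17 = -17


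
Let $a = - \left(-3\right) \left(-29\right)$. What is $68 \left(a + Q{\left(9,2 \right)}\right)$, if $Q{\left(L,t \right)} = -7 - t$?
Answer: $-6528$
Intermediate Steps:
$a = -87$ ($a = \left(-1\right) 87 = -87$)
$68 \left(a + Q{\left(9,2 \right)}\right) = 68 \left(-87 - 9\right) = 68 \left(-96\right) = -6528$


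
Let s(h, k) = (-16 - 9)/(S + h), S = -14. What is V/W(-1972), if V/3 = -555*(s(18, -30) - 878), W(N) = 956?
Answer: 5889105/3824 ≈ 1540.0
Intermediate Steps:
s(h, k) = -25/(-14 + h) (s(h, k) = (-16 - 9)/(-14 + h) = -25/(-14 + h))
V = 5889105/4 (V = 3*(-555*(-25/(-14 + 18) - 878)) = 3*(-555*(-25/4 - 878)) = 3*(-555*(-3537/4)) = 3*(1963035/4) = 5889105/4 ≈ 1.4723e+6)
V/W(-1972) = (5889105/4)/956 = (5889105/4)*(1/956) = 5889105/3824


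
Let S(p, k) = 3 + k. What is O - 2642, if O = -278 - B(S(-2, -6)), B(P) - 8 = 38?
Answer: -2966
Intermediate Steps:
B(P) = 46 (B(P) = 8 + 38 = 46)
O = -324 (O = -278 - 1*46 = -278 - 46 = -324)
O - 2642 = -324 - 2642 = -2966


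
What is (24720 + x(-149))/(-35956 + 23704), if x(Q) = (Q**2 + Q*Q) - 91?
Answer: -69031/12252 ≈ -5.6343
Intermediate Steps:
x(Q) = -91 + 2*Q**2 (x(Q) = (Q**2 + Q**2) - 91 = 2*Q**2 - 91 = -91 + 2*Q**2)
(24720 + x(-149))/(-35956 + 23704) = (24720 + (-91 + 2*(-149)**2))/(-35956 + 23704) = (24720 + (-91 + 2*22201))/(-12252) = (24720 + (-91 + 44402))*(-1/12252) = (24720 + 44311)*(-1/12252) = 69031*(-1/12252) = -69031/12252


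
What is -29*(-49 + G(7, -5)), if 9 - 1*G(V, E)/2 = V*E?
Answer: -1131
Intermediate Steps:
G(V, E) = 18 - 2*E*V (G(V, E) = 18 - 2*V*E = 18 - 2*E*V)
-29*(-49 + G(7, -5)) = -29*(-49 + (18 - 2*(-5)*7)) = -29*(-49 + (18 + 70)) = -29*(-49 + 88) = -29*39 = -1131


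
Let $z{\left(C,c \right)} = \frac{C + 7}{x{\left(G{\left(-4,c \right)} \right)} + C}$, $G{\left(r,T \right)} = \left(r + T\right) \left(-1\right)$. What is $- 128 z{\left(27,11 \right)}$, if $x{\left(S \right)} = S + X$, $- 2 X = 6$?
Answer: $-256$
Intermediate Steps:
$X = -3$ ($X = \left(- \frac{1}{2}\right) 6 = -3$)
$G{\left(r,T \right)} = - T - r$ ($G{\left(r,T \right)} = \left(T + r\right) \left(-1\right) = - T - r$)
$x{\left(S \right)} = -3 + S$ ($x{\left(S \right)} = S - 3 = -3 + S$)
$z{\left(C,c \right)} = \frac{7 + C}{1 + C - c}$ ($z{\left(C,c \right)} = \frac{C + 7}{\left(-3 - \left(-4 + c\right)\right) + C} = \frac{7 + C}{\left(-3 - \left(-4 + c\right)\right) + C} = \frac{7 + C}{\left(1 - c\right) + C} = \frac{7 + C}{1 + C - c}$)
$- 128 z{\left(27,11 \right)} = - 128 \frac{7 + 27}{1 + 27 - 11} = - 128 \frac{1}{1 + 27 - 11} \cdot 34 = - 128 \cdot \frac{1}{17} \cdot 34 = \left(-128\right) 2 = -256$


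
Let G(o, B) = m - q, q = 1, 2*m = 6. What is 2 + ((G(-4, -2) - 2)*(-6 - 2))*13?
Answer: 2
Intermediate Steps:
m = 3 (m = (1/2)*6 = 3)
G(o, B) = 2 (G(o, B) = 3 - 1*1 = 3 - 1 = 2)
2 + ((G(-4, -2) - 2)*(-6 - 2))*13 = 2 + ((2 - 2)*(-6 - 2))*13 = 2 + (0*(-8))*13 = 2 + 0*13 = 2 + 0 = 2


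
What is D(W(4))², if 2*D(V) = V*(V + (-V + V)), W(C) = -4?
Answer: 64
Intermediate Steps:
D(V) = V²/2 (D(V) = (V*(V + (-V + V)))/2 = (V*(V + 0))/2 = (V*V)/2 = V²/2)
D(W(4))² = ((½)*(-4)²)² = ((½)*16)² = 8² = 64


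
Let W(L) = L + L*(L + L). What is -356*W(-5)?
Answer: -16020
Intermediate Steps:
W(L) = L + 2*L**2 (W(L) = L + L*(2*L) = L + 2*L**2)
-356*W(-5) = -(-1780)*(1 + 2*(-5)) = -(-1780)*(1 - 10) = -(-1780)*(-9) = -356*45 = -16020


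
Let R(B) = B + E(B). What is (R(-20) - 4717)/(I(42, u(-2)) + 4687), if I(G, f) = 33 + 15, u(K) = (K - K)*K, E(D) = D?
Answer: -4757/4735 ≈ -1.0046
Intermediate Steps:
R(B) = 2*B (R(B) = B + B = 2*B)
u(K) = 0 (u(K) = 0*K = 0)
I(G, f) = 48
(R(-20) - 4717)/(I(42, u(-2)) + 4687) = (2*(-20) - 4717)/(48 + 4687) = (-40 - 4717)/4735 = -4757*1/4735 = -4757/4735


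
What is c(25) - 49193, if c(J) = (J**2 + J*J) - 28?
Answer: -47971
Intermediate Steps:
c(J) = -28 + 2*J**2 (c(J) = (J**2 + J**2) - 28 = 2*J**2 - 28 = -28 + 2*J**2)
c(25) - 49193 = (-28 + 2*25**2) - 49193 = (-28 + 2*625) - 49193 = (-28 + 1250) - 49193 = 1222 - 49193 = -47971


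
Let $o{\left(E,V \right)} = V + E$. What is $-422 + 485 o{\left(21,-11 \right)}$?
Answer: $4428$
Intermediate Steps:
$o{\left(E,V \right)} = E + V$
$-422 + 485 o{\left(21,-11 \right)} = -422 + 485 \left(21 - 11\right) = -422 + 485 \cdot 10 = -422 + 4850 = 4428$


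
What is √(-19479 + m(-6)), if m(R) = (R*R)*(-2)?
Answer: 7*I*√399 ≈ 139.82*I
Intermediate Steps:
m(R) = -2*R² (m(R) = R²*(-2) = -2*R²)
√(-19479 + m(-6)) = √(-19479 - 2*(-6)²) = √(-19479 - 2*36) = √(-19479 - 72) = √(-19551) = 7*I*√399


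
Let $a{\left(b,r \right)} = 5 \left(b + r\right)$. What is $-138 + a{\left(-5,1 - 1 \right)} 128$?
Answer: $-3338$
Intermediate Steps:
$a{\left(b,r \right)} = 5 b + 5 r$
$-138 + a{\left(-5,1 - 1 \right)} 128 = -138 + \left(5 \left(-5\right) + 5 \left(1 - 1\right)\right) 128 = -138 + \left(-25 + 5 \cdot 0\right) 128 = -138 + \left(-25 + 0\right) 128 = -138 - 3200 = -3338$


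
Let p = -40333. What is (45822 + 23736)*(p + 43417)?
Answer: 214516872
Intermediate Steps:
(45822 + 23736)*(p + 43417) = (45822 + 23736)*(-40333 + 43417) = 69558*3084 = 214516872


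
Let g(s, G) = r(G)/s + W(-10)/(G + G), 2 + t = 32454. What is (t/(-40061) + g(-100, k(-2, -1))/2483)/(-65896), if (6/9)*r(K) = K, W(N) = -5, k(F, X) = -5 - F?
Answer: 6903696779/561837559358400 ≈ 1.2288e-5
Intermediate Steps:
t = 32452 (t = -2 + 32454 = 32452)
r(K) = 3*K/2
g(s, G) = -5/(2*G) + 3*G/(2*s) (g(s, G) = (3*G/2)/s - 5/(G + G) = 3*G/(2*s) - 5*1/(2*G) = 3*G/(2*s) - 5/(2*G) = -5/(2*G) + 3*G/(2*s))
(t/(-40061) + g(-100, k(-2, -1))/2483)/(-65896) = (32452/(-40061) + (-5/(2*(-5 - 1*(-2))) + (3/2)*(-5 - 1*(-2))/(-100))/2483)/(-65896) = (32452*(-1/40061) + (-5/(2*(-5 + 2)) + (3/2)*(-5 + 2)*(-1/100))*(1/2483))*(-1/65896) = (-4636/5723 + (-5/2/(-3) + (3/2)*(-3)*(-1/100))*(1/2483))*(-1/65896) = (-4636/5723 + (-5/2*(-⅓) + 9/200)*(1/2483))*(-1/65896) = (-4636/5723 + (⅚ + 9/200)*(1/2483))*(-1/65896) = (-4636/5723 + (527/600)*(1/2483))*(-1/65896) = (-4636/5723 + 527/1489800)*(-1/65896) = -6903696779/8526125400*(-1/65896) = 6903696779/561837559358400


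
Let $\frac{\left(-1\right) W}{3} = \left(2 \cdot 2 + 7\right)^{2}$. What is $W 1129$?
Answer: $-409827$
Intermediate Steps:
$W = -363$ ($W = - 3 \left(2 \cdot 2 + 7\right)^{2} = - 3 \left(4 + 7\right)^{2} = - 3 \cdot 11^{2} = \left(-3\right) 121 = -363$)
$W 1129 = \left(-363\right) 1129 = -409827$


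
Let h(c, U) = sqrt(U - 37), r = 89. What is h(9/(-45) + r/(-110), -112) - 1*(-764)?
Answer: 764 + I*sqrt(149) ≈ 764.0 + 12.207*I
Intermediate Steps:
h(c, U) = sqrt(-37 + U)
h(9/(-45) + r/(-110), -112) - 1*(-764) = sqrt(-37 - 112) - 1*(-764) = sqrt(-149) + 764 = I*sqrt(149) + 764 = 764 + I*sqrt(149)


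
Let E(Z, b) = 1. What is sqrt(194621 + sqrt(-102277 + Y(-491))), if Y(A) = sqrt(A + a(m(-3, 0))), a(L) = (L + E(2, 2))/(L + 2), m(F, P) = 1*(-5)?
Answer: sqrt(1751589 + 3*sqrt(3)*sqrt(-306831 + I*sqrt(4407)))/3 ≈ 441.16 + 0.36246*I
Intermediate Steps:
m(F, P) = -5
a(L) = (1 + L)/(2 + L) (a(L) = (L + 1)/(L + 2) = (1 + L)/(2 + L))
Y(A) = sqrt(4/3 + A) (Y(A) = sqrt(A + (1 - 5)/(2 - 5)) = sqrt(A - 4/(-3)) = sqrt(A - 1/3*(-4)) = sqrt(A + 4/3) = sqrt(4/3 + A))
sqrt(194621 + sqrt(-102277 + Y(-491))) = sqrt(194621 + sqrt(-102277 + sqrt(12 + 9*(-491))/3)) = sqrt(194621 + sqrt(-102277 + sqrt(12 - 4419)/3)) = sqrt(194621 + sqrt(-102277 + sqrt(-4407)/3)) = sqrt(194621 + sqrt(-102277 + (I*sqrt(4407))/3)) = sqrt(194621 + sqrt(-102277 + I*sqrt(4407)/3))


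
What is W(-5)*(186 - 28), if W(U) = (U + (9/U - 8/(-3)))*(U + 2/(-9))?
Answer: 460412/135 ≈ 3410.5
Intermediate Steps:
W(U) = (-2/9 + U)*(8/3 + U + 9/U) (W(U) = (U + (9/U - 8*(-⅓)))*(U + 2*(-⅑)) = (U + (9/U + 8/3))*(U - 2/9) = (U + (8/3 + 9/U))*(-2/9 + U) = (8/3 + U + 9/U)*(-2/9 + U) = (-2/9 + U)*(8/3 + U + 9/U))
W(-5)*(186 - 28) = (227/27 + (-5)² - 2/(-5) + (22/9)*(-5))*(186 - 28) = (227/27 + 25 - 2*(-⅕) - 110/9)*158 = (227/27 + 25 + ⅖ - 110/9)*158 = (2914/135)*158 = 460412/135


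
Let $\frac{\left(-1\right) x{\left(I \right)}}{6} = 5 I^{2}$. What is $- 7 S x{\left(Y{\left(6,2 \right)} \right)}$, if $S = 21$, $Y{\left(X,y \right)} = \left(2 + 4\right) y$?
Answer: $635040$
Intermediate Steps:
$Y{\left(X,y \right)} = 6 y$
$x{\left(I \right)} = - 30 I^{2}$ ($x{\left(I \right)} = - 6 \cdot 5 I^{2} = - 30 I^{2}$)
$- 7 S x{\left(Y{\left(6,2 \right)} \right)} = \left(-7\right) 21 \left(- 30 \left(6 \cdot 2\right)^{2}\right) = - 147 \left(- 30 \cdot 12^{2}\right) = - 147 \left(\left(-30\right) 144\right) = \left(-147\right) \left(-4320\right) = 635040$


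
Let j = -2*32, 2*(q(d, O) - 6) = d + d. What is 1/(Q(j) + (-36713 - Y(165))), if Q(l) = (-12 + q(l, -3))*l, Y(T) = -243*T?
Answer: 1/7862 ≈ 0.00012719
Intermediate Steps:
q(d, O) = 6 + d (q(d, O) = 6 + (d + d)/2 = 6 + (2*d)/2 = 6 + d)
j = -64
Q(l) = l*(-6 + l) (Q(l) = (-12 + (6 + l))*l = (-6 + l)*l = l*(-6 + l))
1/(Q(j) + (-36713 - Y(165))) = 1/(-64*(-6 - 64) + (-36713 - (-243)*165)) = 1/(-64*(-70) + (-36713 - 1*(-40095))) = 1/(4480 + (-36713 + 40095)) = 1/(4480 + 3382) = 1/7862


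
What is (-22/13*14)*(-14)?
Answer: 4312/13 ≈ 331.69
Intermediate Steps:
(-22/13*14)*(-14) = (-2*11/13*14)*(-14) = -22/13*14*(-14) = -308/13*(-14) = 4312/13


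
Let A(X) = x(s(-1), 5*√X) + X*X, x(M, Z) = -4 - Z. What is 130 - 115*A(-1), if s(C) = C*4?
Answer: 475 + 575*I ≈ 475.0 + 575.0*I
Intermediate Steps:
s(C) = 4*C
A(X) = -4 + X² - 5*√X (A(X) = (-4 - 5*√X) + X*X = (-4 - 5*√X) + X² = -4 + X² - 5*√X)
130 - 115*A(-1) = 130 - 115*(-4 + (-1)² - 5*I) = 130 - 115*(-4 + 1 - 5*I) = 130 - 115*(-3 - 5*I) = 130 + (345 + 575*I) = 475 + 575*I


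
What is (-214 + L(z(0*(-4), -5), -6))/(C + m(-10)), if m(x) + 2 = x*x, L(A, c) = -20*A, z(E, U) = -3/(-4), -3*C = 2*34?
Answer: -687/226 ≈ -3.0398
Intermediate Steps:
C = -68/3 (C = -2*34/3 = -⅓*68 = -68/3 ≈ -22.667)
z(E, U) = ¾ (z(E, U) = -3*(-¼) = ¾)
m(x) = -2 + x² (m(x) = -2 + x*x = -2 + x²)
(-214 + L(z(0*(-4), -5), -6))/(C + m(-10)) = (-214 - 20*¾)/(-68/3 + (-2 + (-10)²)) = (-214 - 15)/(-68/3 + (-2 + 100)) = -229/(-68/3 + 98) = -229/226/3 = -229*3/226 = -687/226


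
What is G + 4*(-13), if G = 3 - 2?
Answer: -51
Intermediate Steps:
G = 1
G + 4*(-13) = 1 + 4*(-13) = 1 - 52 = -51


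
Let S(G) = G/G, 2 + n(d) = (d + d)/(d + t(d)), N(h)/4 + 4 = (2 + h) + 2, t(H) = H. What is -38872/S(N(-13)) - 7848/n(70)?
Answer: -31024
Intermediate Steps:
N(h) = 4*h (N(h) = -16 + 4*((2 + h) + 2) = -16 + 4*(4 + h) = -16 + (16 + 4*h) = 4*h)
n(d) = -1 (n(d) = -2 + (d + d)/(d + d) = -2 + (2*d)/((2*d)) = -2 + (2*d)*(1/(2*d)) = -2 + 1 = -1)
S(G) = 1
-38872/S(N(-13)) - 7848/n(70) = -38872/1 - 7848/(-1) = -38872*1 - 7848*(-1) = -38872 + 7848 = -31024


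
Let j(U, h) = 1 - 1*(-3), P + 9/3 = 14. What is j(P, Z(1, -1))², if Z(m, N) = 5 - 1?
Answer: 16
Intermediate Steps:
P = 11 (P = -3 + 14 = 11)
Z(m, N) = 4
j(U, h) = 4 (j(U, h) = 1 + 3 = 4)
j(P, Z(1, -1))² = 4² = 16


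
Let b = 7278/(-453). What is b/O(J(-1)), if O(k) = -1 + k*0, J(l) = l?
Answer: 2426/151 ≈ 16.066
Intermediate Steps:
O(k) = -1 (O(k) = -1 + 0 = -1)
b = -2426/151 (b = 7278*(-1/453) = -2426/151 ≈ -16.066)
b/O(J(-1)) = -2426/151/(-1) = -2426/151*(-1) = 2426/151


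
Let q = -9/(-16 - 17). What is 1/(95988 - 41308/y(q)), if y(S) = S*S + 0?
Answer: -9/4134376 ≈ -2.1769e-6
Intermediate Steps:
q = 3/11 (q = -9/(-33) = -9*(-1/33) = 3/11 ≈ 0.27273)
y(S) = S² (y(S) = S² + 0 = S²)
1/(95988 - 41308/y(q)) = 1/(95988 - 41308/((3/11)²)) = 1/(95988 - 41308/9/121) = 1/(95988 - 41308*121/9) = 1/(95988 - 4998268/9) = 1/(-4134376/9) = -9/4134376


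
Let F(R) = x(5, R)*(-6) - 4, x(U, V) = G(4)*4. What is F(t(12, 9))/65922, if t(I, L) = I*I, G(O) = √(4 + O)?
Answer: -2/32961 - 8*√2/10987 ≈ -0.0010904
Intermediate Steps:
x(U, V) = 8*√2 (x(U, V) = √(4 + 4)*4 = √8*4 = (2*√2)*4 = 8*√2)
t(I, L) = I²
F(R) = -4 - 48*√2 (F(R) = (8*√2)*(-6) - 4 = -48*√2 - 4 = -4 - 48*√2)
F(t(12, 9))/65922 = (-4 - 48*√2)/65922 = (-4 - 48*√2)*(1/65922) = -2/32961 - 8*√2/10987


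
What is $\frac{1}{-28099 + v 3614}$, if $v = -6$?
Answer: $- \frac{1}{49783} \approx -2.0087 \cdot 10^{-5}$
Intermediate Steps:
$\frac{1}{-28099 + v 3614} = \frac{1}{-28099 - 21684} = \frac{1}{-49783} = - \frac{1}{49783}$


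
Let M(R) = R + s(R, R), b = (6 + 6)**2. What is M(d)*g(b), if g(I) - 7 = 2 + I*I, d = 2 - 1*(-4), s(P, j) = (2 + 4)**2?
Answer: 871290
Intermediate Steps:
s(P, j) = 36 (s(P, j) = 6**2 = 36)
d = 6 (d = 2 + 4 = 6)
b = 144 (b = 12**2 = 144)
M(R) = 36 + R (M(R) = R + 36 = 36 + R)
g(I) = 9 + I**2 (g(I) = 7 + (2 + I*I) = 7 + (2 + I**2) = 9 + I**2)
M(d)*g(b) = (36 + 6)*(9 + 144**2) = 42*(9 + 20736) = 42*20745 = 871290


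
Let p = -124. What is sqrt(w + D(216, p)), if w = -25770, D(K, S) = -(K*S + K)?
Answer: sqrt(798) ≈ 28.249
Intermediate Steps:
D(K, S) = -K - K*S (D(K, S) = -(K + K*S) = -K - K*S)
sqrt(w + D(216, p)) = sqrt(-25770 - 1*216*(1 - 124)) = sqrt(-25770 - 1*216*(-123)) = sqrt(-25770 + 26568) = sqrt(798)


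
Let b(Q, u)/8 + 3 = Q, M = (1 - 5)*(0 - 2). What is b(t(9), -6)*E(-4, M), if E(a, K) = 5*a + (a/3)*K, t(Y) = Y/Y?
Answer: 1472/3 ≈ 490.67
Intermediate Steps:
t(Y) = 1
M = 8 (M = -4*(-2) = 8)
b(Q, u) = -24 + 8*Q
E(a, K) = 5*a + K*a/3 (E(a, K) = 5*a + (a*(⅓))*K = 5*a + (a/3)*K = 5*a + K*a/3)
b(t(9), -6)*E(-4, M) = (-24 + 8*1)*((⅓)*(-4)*(15 + 8)) = (-24 + 8)*((⅓)*(-4)*23) = -16*(-92/3) = 1472/3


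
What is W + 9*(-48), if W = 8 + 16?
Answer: -408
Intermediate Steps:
W = 24
W + 9*(-48) = 24 + 9*(-48) = 24 - 432 = -408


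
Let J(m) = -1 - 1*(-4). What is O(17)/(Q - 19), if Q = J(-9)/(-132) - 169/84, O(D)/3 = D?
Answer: -11781/4859 ≈ -2.4246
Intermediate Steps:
O(D) = 3*D
J(m) = 3 (J(m) = -1 + 4 = 3)
Q = -470/231 (Q = 3/(-132) - 169/84 = 3*(-1/132) - 169*1/84 = -1/44 - 169/84 = -470/231 ≈ -2.0346)
O(17)/(Q - 19) = (3*17)/(-470/231 - 19) = 51/(-4859/231) = 51*(-231/4859) = -11781/4859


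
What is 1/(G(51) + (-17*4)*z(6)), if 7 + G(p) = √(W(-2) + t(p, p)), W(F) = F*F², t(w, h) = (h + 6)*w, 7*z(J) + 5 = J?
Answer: 63/9874 + 49*√2899/128362 ≈ 0.026934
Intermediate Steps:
z(J) = -5/7 + J/7
t(w, h) = w*(6 + h) (t(w, h) = (6 + h)*w = w*(6 + h))
W(F) = F³
G(p) = -7 + √(-8 + p*(6 + p)) (G(p) = -7 + √((-2)³ + p*(6 + p)) = -7 + √(-8 + p*(6 + p)))
1/(G(51) + (-17*4)*z(6)) = 1/((-7 + √(-8 + 51*(6 + 51))) + (-17*4)*(-5/7 + (⅐)*6)) = 1/((-7 + √(-8 + 51*57)) - 68*(-5/7 + 6/7)) = 1/((-7 + √(-8 + 2907)) - 68*⅐) = 1/((-7 + √2899) - 68/7) = 1/(-117/7 + √2899)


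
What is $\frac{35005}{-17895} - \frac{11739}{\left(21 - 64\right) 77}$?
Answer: $\frac{62570}{39369} \approx 1.5893$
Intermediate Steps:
$\frac{35005}{-17895} - \frac{11739}{\left(21 - 64\right) 77} = 35005 \left(- \frac{1}{17895}\right) - \frac{11739}{\left(-43\right) 77} = - \frac{7001}{3579} - \frac{11739}{-3311} = - \frac{7001}{3579} - - \frac{39}{11} = - \frac{7001}{3579} + \frac{39}{11} = \frac{62570}{39369}$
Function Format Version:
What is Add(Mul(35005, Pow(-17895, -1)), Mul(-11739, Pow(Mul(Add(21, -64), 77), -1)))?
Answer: Rational(62570, 39369) ≈ 1.5893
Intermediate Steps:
Add(Mul(35005, Pow(-17895, -1)), Mul(-11739, Pow(Mul(Add(21, -64), 77), -1))) = Add(Mul(35005, Rational(-1, 17895)), Mul(-11739, Pow(Mul(-43, 77), -1))) = Add(Rational(-7001, 3579), Mul(-11739, Pow(-3311, -1))) = Add(Rational(-7001, 3579), Mul(-11739, Rational(-1, 3311))) = Add(Rational(-7001, 3579), Rational(39, 11)) = Rational(62570, 39369)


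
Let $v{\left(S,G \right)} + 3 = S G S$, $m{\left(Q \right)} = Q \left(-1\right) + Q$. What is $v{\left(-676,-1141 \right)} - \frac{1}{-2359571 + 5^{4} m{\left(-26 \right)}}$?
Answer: $- \frac{1230303016113448}{2359571} \approx -5.2141 \cdot 10^{8}$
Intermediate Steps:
$m{\left(Q \right)} = 0$ ($m{\left(Q \right)} = - Q + Q = 0$)
$v{\left(S,G \right)} = -3 + G S^{2}$ ($v{\left(S,G \right)} = -3 + S G S = -3 + G S S = -3 + G S^{2}$)
$v{\left(-676,-1141 \right)} - \frac{1}{-2359571 + 5^{4} m{\left(-26 \right)}} = \left(-3 - 1141 \left(-676\right)^{2}\right) - \frac{1}{-2359571 + 5^{4} \cdot 0} = \left(-3 - 521409616\right) - \frac{1}{-2359571 + 625 \cdot 0} = \left(-3 - 521409616\right) - \frac{1}{-2359571 + 0} = -521409619 - \frac{1}{-2359571} = -521409619 - - \frac{1}{2359571} = -521409619 + \frac{1}{2359571} = - \frac{1230303016113448}{2359571}$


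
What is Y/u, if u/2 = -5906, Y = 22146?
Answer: -11073/5906 ≈ -1.8749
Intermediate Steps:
u = -11812 (u = 2*(-5906) = -11812)
Y/u = 22146/(-11812) = 22146*(-1/11812) = -11073/5906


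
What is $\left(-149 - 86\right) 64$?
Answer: $-15040$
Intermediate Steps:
$\left(-149 - 86\right) 64 = \left(-235\right) 64 = -15040$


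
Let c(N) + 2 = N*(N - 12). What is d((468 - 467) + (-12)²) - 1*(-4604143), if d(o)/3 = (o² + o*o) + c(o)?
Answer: 4788142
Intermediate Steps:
c(N) = -2 + N*(-12 + N) (c(N) = -2 + N*(N - 12) = -2 + N*(-12 + N))
d(o) = -6 - 36*o + 9*o² (d(o) = 3*((o² + o*o) + (-2 + o² - 12*o)) = 3*((o² + o²) + (-2 + o² - 12*o)) = 3*(2*o² + (-2 + o² - 12*o)) = 3*(-2 - 12*o + 3*o²) = -6 - 36*o + 9*o²)
d((468 - 467) + (-12)²) - 1*(-4604143) = (-6 - 36*((468 - 467) + (-12)²) + 9*((468 - 467) + (-12)²)²) - 1*(-4604143) = (-6 - 36*(1 + 144) + 9*(1 + 144)²) + 4604143 = (-6 - 36*145 + 9*145²) + 4604143 = (-6 - 5220 + 9*21025) + 4604143 = (-6 - 5220 + 189225) + 4604143 = 183999 + 4604143 = 4788142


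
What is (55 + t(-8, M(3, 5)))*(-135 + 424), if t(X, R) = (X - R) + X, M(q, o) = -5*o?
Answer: 18496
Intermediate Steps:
t(X, R) = -R + 2*X
(55 + t(-8, M(3, 5)))*(-135 + 424) = (55 + (-(-5)*5 + 2*(-8)))*(-135 + 424) = (55 + (-1*(-25) - 16))*289 = (55 + (25 - 16))*289 = (55 + 9)*289 = 64*289 = 18496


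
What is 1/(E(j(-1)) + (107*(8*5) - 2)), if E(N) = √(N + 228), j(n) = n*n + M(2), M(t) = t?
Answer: 1426/6100351 - √231/18301053 ≈ 0.00023293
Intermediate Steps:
j(n) = 2 + n² (j(n) = n*n + 2 = n² + 2 = 2 + n²)
E(N) = √(228 + N)
1/(E(j(-1)) + (107*(8*5) - 2)) = 1/(√(228 + (2 + (-1)²)) + (107*(8*5) - 2)) = 1/(√(228 + (2 + 1)) + (107*40 - 2)) = 1/(√(228 + 3) + (4280 - 2)) = 1/(√231 + 4278) = 1/(4278 + √231)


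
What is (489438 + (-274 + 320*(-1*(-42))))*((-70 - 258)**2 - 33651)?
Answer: 37159021532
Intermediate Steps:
(489438 + (-274 + 320*(-1*(-42))))*((-70 - 258)**2 - 33651) = (489438 + (-274 + 320*42))*((-328)**2 - 33651) = (489438 + (-274 + 13440))*(107584 - 33651) = (489438 + 13166)*73933 = 502604*73933 = 37159021532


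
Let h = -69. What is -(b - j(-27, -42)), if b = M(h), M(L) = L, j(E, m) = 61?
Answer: 130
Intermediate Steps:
b = -69
-(b - j(-27, -42)) = -(-69 - 1*61) = -(-69 - 61) = -1*(-130) = 130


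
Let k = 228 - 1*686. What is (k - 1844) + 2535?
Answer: 233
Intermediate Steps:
k = -458 (k = 228 - 686 = -458)
(k - 1844) + 2535 = (-458 - 1844) + 2535 = -2302 + 2535 = 233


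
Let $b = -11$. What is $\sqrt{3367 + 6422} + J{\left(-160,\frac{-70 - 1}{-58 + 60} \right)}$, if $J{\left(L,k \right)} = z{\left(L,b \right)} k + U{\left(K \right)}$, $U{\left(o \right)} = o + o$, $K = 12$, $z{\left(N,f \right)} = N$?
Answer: $5704 + \sqrt{9789} \approx 5802.9$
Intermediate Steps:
$U{\left(o \right)} = 2 o$
$J{\left(L,k \right)} = 24 + L k$ ($J{\left(L,k \right)} = L k + 2 \cdot 12 = L k + 24 = 24 + L k$)
$\sqrt{3367 + 6422} + J{\left(-160,\frac{-70 - 1}{-58 + 60} \right)} = \sqrt{3367 + 6422} - \left(-24 + 160 \frac{-70 - 1}{-58 + 60}\right) = \sqrt{9789} - \left(-24 + 160 \left(- \frac{71}{2}\right)\right) = \sqrt{9789} - \left(-24 + 160 \left(\left(-71\right) \frac{1}{2}\right)\right) = \sqrt{9789} + \left(24 - -5680\right) = \sqrt{9789} + \left(24 + 5680\right) = \sqrt{9789} + 5704 = 5704 + \sqrt{9789}$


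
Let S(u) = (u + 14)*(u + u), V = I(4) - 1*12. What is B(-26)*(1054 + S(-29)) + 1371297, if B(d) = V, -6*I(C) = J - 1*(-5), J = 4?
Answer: 1345323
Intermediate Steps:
I(C) = -3/2 (I(C) = -(4 - 1*(-5))/6 = -(4 + 5)/6 = -⅙*9 = -3/2)
V = -27/2 (V = -3/2 - 1*12 = -3/2 - 12 = -27/2 ≈ -13.500)
S(u) = 2*u*(14 + u) (S(u) = (14 + u)*(2*u) = 2*u*(14 + u))
B(d) = -27/2
B(-26)*(1054 + S(-29)) + 1371297 = -27*(1054 + 2*(-29)*(14 - 29))/2 + 1371297 = -27*(1054 + 2*(-29)*(-15))/2 + 1371297 = -27*(1054 + 870)/2 + 1371297 = -27/2*1924 + 1371297 = -25974 + 1371297 = 1345323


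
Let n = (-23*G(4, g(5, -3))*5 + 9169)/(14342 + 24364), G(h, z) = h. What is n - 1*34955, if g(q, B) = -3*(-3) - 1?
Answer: -450986507/12902 ≈ -34955.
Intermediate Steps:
g(q, B) = 8 (g(q, B) = 9 - 1 = 8)
n = 2903/12902 (n = (-23*4*5 + 9169)/(14342 + 24364) = (-92*5 + 9169)/38706 = (-460 + 9169)*(1/38706) = 8709*(1/38706) = 2903/12902 ≈ 0.22500)
n - 1*34955 = 2903/12902 - 1*34955 = 2903/12902 - 34955 = -450986507/12902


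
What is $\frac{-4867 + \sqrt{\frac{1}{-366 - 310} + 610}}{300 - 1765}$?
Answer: $\frac{4867}{1465} - \frac{\sqrt{412359}}{38090} \approx 3.3053$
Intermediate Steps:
$\frac{-4867 + \sqrt{\frac{1}{-366 - 310} + 610}}{300 - 1765} = \frac{-4867 + \sqrt{\frac{1}{-676} + 610}}{-1465} = \left(-4867 + \sqrt{- \frac{1}{676} + 610}\right) \left(- \frac{1}{1465}\right) = \left(-4867 + \sqrt{\frac{412359}{676}}\right) \left(- \frac{1}{1465}\right) = \left(-4867 + \frac{\sqrt{412359}}{26}\right) \left(- \frac{1}{1465}\right) = \frac{4867}{1465} - \frac{\sqrt{412359}}{38090}$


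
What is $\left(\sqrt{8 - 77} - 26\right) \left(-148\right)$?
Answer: $3848 - 148 i \sqrt{69} \approx 3848.0 - 1229.4 i$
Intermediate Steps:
$\left(\sqrt{8 - 77} - 26\right) \left(-148\right) = \left(\sqrt{-69} - 26\right) \left(-148\right) = \left(i \sqrt{69} - 26\right) \left(-148\right) = \left(-26 + i \sqrt{69}\right) \left(-148\right) = 3848 - 148 i \sqrt{69}$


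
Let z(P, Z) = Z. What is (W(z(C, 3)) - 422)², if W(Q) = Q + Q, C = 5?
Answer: 173056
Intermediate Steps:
W(Q) = 2*Q
(W(z(C, 3)) - 422)² = (2*3 - 422)² = (6 - 422)² = (-416)² = 173056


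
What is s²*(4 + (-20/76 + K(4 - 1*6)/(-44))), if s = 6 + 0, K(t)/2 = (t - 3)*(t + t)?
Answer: 21276/209 ≈ 101.80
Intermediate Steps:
K(t) = 4*t*(-3 + t) (K(t) = 2*((t - 3)*(t + t)) = 2*((-3 + t)*(2*t)) = 2*(2*t*(-3 + t)) = 4*t*(-3 + t))
s = 6
s²*(4 + (-20/76 + K(4 - 1*6)/(-44))) = 6²*(4 + (-20/76 + (4*(4 - 1*6)*(-3 + (4 - 1*6)))/(-44))) = 36*(4 + (-20*1/76 + (4*(4 - 6)*(-3 + (4 - 6)))*(-1/44))) = 36*(4 + (-5/19 + (4*(-2)*(-3 - 2))*(-1/44))) = 36*(4 + (-5/19 + (4*(-2)*(-5))*(-1/44))) = 36*(4 + (-5/19 + 40*(-1/44))) = 36*(4 + (-5/19 - 10/11)) = 36*(4 - 245/209) = 36*(591/209) = 21276/209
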